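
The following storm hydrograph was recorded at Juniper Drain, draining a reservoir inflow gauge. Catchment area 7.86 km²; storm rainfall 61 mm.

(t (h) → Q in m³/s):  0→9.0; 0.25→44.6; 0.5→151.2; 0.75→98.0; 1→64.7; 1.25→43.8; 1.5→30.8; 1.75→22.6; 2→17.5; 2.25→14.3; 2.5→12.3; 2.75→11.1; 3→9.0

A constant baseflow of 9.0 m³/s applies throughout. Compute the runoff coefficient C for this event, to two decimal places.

ΣQ_DR = 411.9 m³/s; V = ΣQ_DR·Δt = 3.707 × 10^5 m³.
Runoff depth d = V / A = 47.16 mm.
C = d / P = 47.16 / 61 = 0.77.

C ≈ 0.77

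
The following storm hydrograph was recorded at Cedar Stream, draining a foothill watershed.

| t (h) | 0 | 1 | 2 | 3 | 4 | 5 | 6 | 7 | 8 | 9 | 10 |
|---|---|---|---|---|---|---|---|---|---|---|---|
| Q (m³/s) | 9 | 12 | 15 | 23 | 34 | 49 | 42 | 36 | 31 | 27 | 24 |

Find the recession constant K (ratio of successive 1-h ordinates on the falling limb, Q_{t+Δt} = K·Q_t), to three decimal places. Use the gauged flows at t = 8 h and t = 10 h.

K ≈ 0.880

Using the recession-limb readings at t = 8 h and t = 10 h: Q falls from 31 to 24 m³/s over 2 intervals.
K = (Q₂/Q₁)^(1/2) = (24/31)^(1/2) = 0.880.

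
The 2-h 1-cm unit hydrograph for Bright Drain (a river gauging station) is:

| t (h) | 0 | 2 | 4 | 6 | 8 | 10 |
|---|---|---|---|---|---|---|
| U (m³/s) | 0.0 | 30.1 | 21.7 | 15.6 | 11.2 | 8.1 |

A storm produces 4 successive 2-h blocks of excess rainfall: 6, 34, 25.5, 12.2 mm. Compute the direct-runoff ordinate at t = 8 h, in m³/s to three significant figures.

By discrete convolution, Q_j = Σ (P_i / 10 mm) · U_{j−i}.
At t = 8 h (j=4): Q = (6/10)·11.2 + (34/10)·15.6 + (25.5/10)·21.7 + (12.2/10)·30.1 = 152 m³/s.

Q ≈ 152 m³/s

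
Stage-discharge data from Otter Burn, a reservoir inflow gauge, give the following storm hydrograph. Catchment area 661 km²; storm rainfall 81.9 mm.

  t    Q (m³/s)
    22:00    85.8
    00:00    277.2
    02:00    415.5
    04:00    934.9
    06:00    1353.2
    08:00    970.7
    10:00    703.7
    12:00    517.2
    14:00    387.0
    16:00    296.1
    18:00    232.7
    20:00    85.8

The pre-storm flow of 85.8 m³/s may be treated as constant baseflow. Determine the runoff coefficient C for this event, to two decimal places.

ΣQ_DR = 5230 m³/s; V = ΣQ_DR·Δt = 3.766 × 10^7 m³.
Runoff depth d = V / A = 56.97 mm.
C = d / P = 56.97 / 81.9 = 0.70.

C ≈ 0.70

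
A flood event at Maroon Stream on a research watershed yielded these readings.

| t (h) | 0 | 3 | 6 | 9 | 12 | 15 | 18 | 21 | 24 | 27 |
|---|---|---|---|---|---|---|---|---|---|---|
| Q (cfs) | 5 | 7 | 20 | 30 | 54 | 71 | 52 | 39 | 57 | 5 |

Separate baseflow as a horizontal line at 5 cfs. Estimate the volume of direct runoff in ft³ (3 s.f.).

Direct-runoff ordinates (Q − Q_b): 0.0, 2.0, 15.0, 25.0, 49.0, 66.0, 47.0, 34.0, 52.0, 0.0 cfs.
ΣQ_DR = 290.0 cfs.
With Δt = 3 h = 10800 s, V = ΣQ_DR · Δt = 290.0 × 10800 = 3.13 × 10^6 ft³.

V ≈ 3.13 × 10^6 ft³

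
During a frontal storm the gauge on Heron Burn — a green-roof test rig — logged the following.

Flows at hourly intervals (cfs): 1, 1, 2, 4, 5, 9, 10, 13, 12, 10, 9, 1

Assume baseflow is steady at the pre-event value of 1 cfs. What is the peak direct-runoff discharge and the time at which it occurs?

Q_p = 12.0 cfs at t = 7 h

Subtracting baseflow gives direct-runoff ordinates: 0.0, 0.0, 1.0, 3.0, 4.0, 8.0, 9.0, 12.0, 11.0, 9.0, 8.0, 0.0 cfs.
The maximum is 12.0 cfs, occurring at the reading for t = 7 h.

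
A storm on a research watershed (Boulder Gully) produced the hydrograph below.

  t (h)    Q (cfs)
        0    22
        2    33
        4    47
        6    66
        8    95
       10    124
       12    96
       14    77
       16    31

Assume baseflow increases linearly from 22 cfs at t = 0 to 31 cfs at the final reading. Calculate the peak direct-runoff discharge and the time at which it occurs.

Q_p = 96.38 cfs at t = 10 h

Subtracting baseflow gives direct-runoff ordinates: 0.00, 9.88, 22.75, 40.62, 68.50, 96.38, 67.25, 47.12, 0.00 cfs.
The maximum is 96.38 cfs, occurring at the reading for t = 10 h.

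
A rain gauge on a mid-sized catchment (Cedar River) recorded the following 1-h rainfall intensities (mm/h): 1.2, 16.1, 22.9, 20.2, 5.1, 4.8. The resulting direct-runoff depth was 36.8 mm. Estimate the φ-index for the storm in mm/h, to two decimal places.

φ ≈ 7.47 mm/h

Only the 3 blocks with intensity above φ contribute runoff: 16.1, 22.9, 20.2 mm/h.
Σ(I−φ)·Δt = d  ⇒  (16.1+22.9+20.2 − 3φ)·1 = 36.8
φ = (59.20 − 36.8/1) / 3 = 7.47 mm/h.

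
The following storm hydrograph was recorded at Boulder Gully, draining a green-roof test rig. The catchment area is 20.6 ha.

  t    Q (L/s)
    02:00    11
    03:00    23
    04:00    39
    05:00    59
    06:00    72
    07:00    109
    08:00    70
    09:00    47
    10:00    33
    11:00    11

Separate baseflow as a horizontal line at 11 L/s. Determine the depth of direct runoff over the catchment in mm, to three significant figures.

Direct runoff: 0.0, 12.0, 28.0, 48.0, 61.0, 98.0, 59.0, 36.0, 22.0, 0.0 L/s; ΣQ_DR = 364.0 L/s.
V = ΣQ_DR · Δt = 364.0 × 3600 s = 1.310 × 10^6 L.
Over A = 20.6 ha, depth = V / A = 6.36 mm.

d ≈ 6.36 mm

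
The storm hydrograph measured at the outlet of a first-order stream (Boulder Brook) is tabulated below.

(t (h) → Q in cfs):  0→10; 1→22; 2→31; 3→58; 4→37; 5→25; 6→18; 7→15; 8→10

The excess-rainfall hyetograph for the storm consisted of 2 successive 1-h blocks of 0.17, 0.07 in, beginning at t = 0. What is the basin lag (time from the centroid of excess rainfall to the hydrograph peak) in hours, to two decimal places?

t_L ≈ 2.21 h

Centroid of excess rainfall: t_c = Σ P_i·t̄_i / ΣP_i = 0.7917 h (block centres at 0.5, 1.5 h).
Hydrograph peak occurs at t = 3 h, so basin lag t_L = 3 − 0.7917 = 2.21 h.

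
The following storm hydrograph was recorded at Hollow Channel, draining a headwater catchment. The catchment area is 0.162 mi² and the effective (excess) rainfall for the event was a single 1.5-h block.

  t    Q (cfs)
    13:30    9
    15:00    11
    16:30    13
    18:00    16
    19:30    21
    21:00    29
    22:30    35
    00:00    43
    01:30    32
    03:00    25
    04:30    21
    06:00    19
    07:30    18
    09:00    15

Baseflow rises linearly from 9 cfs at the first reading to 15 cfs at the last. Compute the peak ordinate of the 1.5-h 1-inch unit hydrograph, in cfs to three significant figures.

Direct runoff: 0.00, 1.54, 3.08, 5.62, 10.15, 17.69, 23.23, 30.77, 19.31, 11.85, 7.38, 4.92, 3.46, 0.00 cfs; ΣQ_DR = 139.0 cfs, peak = 30.77 cfs.
Runoff depth d = ΣQ_DR·Δt / A = 139.0 × 5400 / (0.162 mi²) = 1.994 in.
The 1-inch UH is the DRH scaled by (1 in)/d, so U_p = 30.77 × 1/1.994 = 15.4 cfs.

U_p ≈ 15.4 cfs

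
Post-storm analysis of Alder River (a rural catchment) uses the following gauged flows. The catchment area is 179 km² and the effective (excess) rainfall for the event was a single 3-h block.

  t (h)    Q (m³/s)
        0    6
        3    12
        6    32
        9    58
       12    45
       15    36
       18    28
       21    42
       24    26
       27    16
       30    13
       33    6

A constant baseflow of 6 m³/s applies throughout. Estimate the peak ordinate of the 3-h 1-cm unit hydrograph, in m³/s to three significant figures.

U_p ≈ 34.8 m³/s

Direct runoff: 0.0, 6.0, 26.0, 52.0, 39.0, 30.0, 22.0, 36.0, 20.0, 10.0, 7.0, 0.0 m³/s; ΣQ_DR = 248.0 m³/s, peak = 52.0 m³/s.
Runoff depth d = ΣQ_DR·Δt / A = 248.0 × 10800 / (179 km²) = 14.96 mm.
The 1-cm UH is the DRH scaled by (10 mm)/d, so U_p = 52.0 × 10/14.96 = 34.8 m³/s.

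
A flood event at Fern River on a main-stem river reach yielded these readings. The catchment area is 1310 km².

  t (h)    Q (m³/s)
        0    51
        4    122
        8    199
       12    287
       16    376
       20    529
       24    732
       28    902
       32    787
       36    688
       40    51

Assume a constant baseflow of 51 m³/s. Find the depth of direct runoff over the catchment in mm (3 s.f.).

d ≈ 45.8 mm

Direct runoff: 0.0, 71.0, 148.0, 236.0, 325.0, 478.0, 681.0, 851.0, 736.0, 637.0, 0.0 m³/s; ΣQ_DR = 4163 m³/s.
V = ΣQ_DR · Δt = 4163 × 14400 s = 5.995 × 10^7 m³.
Over A = 1310 km², depth = V / A = 45.8 mm.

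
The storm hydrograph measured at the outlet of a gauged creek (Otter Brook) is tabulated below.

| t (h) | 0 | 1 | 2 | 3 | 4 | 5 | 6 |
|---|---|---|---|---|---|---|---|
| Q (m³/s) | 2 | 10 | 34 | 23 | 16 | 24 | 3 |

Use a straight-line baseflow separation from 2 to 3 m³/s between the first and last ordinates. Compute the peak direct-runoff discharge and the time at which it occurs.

Q_p = 31.67 m³/s at t = 2 h

Subtracting baseflow gives direct-runoff ordinates: 0.00, 7.83, 31.67, 20.50, 13.33, 21.17, 0.00 m³/s.
The maximum is 31.67 m³/s, occurring at the reading for t = 2 h.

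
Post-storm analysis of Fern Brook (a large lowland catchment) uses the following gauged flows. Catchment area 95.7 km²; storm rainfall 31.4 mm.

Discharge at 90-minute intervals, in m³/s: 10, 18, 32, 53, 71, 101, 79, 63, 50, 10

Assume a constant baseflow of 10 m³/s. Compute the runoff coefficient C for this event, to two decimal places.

ΣQ_DR = 387.0 m³/s; V = ΣQ_DR·Δt = 2.090 × 10^6 m³.
Runoff depth d = V / A = 21.84 mm.
C = d / P = 21.84 / 31.4 = 0.70.

C ≈ 0.70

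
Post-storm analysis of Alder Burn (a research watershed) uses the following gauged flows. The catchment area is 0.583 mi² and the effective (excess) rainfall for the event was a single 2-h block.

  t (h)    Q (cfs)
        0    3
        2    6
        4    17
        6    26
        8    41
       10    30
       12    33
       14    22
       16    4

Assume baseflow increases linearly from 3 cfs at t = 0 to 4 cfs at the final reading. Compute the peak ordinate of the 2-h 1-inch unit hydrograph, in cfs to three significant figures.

Direct runoff: 0.00, 2.88, 13.75, 22.62, 37.50, 26.38, 29.25, 18.12, 0.00 cfs; ΣQ_DR = 150.5 cfs, peak = 37.50 cfs.
Runoff depth d = ΣQ_DR·Δt / A = 150.5 × 7200 / (0.583 mi²) = 0.8000 in.
The 1-inch UH is the DRH scaled by (1 in)/d, so U_p = 37.50 × 1/0.8000 = 46.9 cfs.

U_p ≈ 46.9 cfs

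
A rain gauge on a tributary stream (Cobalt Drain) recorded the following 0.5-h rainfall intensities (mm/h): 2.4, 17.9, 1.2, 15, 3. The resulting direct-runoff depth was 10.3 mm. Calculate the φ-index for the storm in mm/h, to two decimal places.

Only the 2 blocks with intensity above φ contribute runoff: 17.9, 15 mm/h.
Σ(I−φ)·Δt = d  ⇒  (17.9+15 − 2φ)·0.5 = 10.3
φ = (32.90 − 10.3/0.5) / 2 = 6.15 mm/h.

φ ≈ 6.15 mm/h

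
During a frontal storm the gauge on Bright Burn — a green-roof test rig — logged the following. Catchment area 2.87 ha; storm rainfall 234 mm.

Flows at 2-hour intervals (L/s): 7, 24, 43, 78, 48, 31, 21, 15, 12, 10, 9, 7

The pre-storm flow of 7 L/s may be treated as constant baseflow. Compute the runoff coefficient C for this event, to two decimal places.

ΣQ_DR = 221.0 L/s; V = ΣQ_DR·Δt = 1.591 × 10^6 L.
Runoff depth d = V / A = 55.44 mm.
C = d / P = 55.44 / 234 = 0.24.

C ≈ 0.24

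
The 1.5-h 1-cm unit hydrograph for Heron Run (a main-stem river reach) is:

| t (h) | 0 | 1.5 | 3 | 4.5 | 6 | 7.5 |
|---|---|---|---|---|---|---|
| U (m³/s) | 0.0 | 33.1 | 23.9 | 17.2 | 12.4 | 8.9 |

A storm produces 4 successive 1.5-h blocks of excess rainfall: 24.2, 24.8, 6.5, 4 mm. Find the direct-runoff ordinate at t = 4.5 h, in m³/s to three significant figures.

Q ≈ 122 m³/s

By discrete convolution, Q_j = Σ (P_i / 10 mm) · U_{j−i}.
At t = 4.5 h (j=3): Q = (24.2/10)·17.2 + (24.8/10)·23.9 + (6.5/10)·33.1 + (4/10)·0.0 = 122 m³/s.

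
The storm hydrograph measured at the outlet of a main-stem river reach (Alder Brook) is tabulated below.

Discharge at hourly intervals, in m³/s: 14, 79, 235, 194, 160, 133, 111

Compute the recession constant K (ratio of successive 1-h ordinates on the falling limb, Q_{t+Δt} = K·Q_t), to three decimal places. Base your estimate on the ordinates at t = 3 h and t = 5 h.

Using the recession-limb readings at t = 3 h and t = 5 h: Q falls from 194 to 133 m³/s over 2 intervals.
K = (Q₂/Q₁)^(1/2) = (133/194)^(1/2) = 0.828.

K ≈ 0.828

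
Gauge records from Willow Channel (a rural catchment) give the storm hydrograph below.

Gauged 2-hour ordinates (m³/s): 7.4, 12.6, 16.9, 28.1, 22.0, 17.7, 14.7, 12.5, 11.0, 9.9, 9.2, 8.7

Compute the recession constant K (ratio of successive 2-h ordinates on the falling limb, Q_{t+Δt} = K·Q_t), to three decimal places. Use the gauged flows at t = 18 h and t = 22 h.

Using the recession-limb readings at t = 18 h and t = 22 h: Q falls from 9.9 to 8.7 m³/s over 2 intervals.
K = (Q₂/Q₁)^(1/2) = (8.7/9.9)^(1/2) = 0.937.

K ≈ 0.937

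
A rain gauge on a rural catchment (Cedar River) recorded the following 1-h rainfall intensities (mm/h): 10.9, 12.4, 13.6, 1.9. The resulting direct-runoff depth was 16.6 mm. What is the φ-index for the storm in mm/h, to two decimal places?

Only the 3 blocks with intensity above φ contribute runoff: 10.9, 12.4, 13.6 mm/h.
Σ(I−φ)·Δt = d  ⇒  (10.9+12.4+13.6 − 3φ)·1 = 16.6
φ = (36.90 − 16.6/1) / 3 = 6.77 mm/h.

φ ≈ 6.77 mm/h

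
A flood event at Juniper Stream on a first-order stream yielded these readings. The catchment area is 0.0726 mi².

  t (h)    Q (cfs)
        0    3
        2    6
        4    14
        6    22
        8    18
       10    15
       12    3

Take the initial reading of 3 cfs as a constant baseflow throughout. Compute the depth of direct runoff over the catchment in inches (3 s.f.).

Direct runoff: 0.0, 3.0, 11.0, 19.0, 15.0, 12.0, 0.0 cfs; ΣQ_DR = 60.00 cfs.
V = ΣQ_DR · Δt = 60.00 × 7200 s = 4.320 × 10^5 ft³.
Over A = 0.0726 mi², depth = V / A = 2.56 in.

d ≈ 2.56 in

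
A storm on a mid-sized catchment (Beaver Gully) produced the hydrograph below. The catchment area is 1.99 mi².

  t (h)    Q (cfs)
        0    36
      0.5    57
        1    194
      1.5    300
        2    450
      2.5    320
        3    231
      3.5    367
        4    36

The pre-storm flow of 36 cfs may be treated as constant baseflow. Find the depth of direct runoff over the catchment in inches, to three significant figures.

Direct runoff: 0.0, 21.0, 158.0, 264.0, 414.0, 284.0, 195.0, 331.0, 0.0 cfs; ΣQ_DR = 1667 cfs.
V = ΣQ_DR · Δt = 1667 × 1800 s = 3.001 × 10^6 ft³.
Over A = 1.99 mi², depth = V / A = 0.649 in.

d ≈ 0.649 in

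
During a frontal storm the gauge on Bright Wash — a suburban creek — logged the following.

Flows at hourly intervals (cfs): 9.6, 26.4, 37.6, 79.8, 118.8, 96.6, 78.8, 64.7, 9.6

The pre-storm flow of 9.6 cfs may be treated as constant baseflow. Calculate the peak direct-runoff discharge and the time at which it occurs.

Subtracting baseflow gives direct-runoff ordinates: 0.0, 16.8, 28.0, 70.2, 109.2, 87.0, 69.2, 55.1, 0.0 cfs.
The maximum is 109.2 cfs, occurring at the reading for t = 4 h.

Q_p = 109.2 cfs at t = 4 h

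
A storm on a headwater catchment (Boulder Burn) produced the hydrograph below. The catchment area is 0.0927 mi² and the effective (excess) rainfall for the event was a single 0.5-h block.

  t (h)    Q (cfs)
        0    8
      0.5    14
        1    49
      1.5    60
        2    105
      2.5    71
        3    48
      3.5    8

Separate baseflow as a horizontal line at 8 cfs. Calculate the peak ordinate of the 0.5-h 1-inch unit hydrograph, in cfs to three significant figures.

Direct runoff: 0.0, 6.0, 41.0, 52.0, 97.0, 63.0, 40.0, 0.0 cfs; ΣQ_DR = 299.0 cfs, peak = 97.0 cfs.
Runoff depth d = ΣQ_DR·Δt / A = 299.0 × 1800 / (0.0927 mi²) = 2.499 in.
The 1-inch UH is the DRH scaled by (1 in)/d, so U_p = 97.0 × 1/2.499 = 38.8 cfs.

U_p ≈ 38.8 cfs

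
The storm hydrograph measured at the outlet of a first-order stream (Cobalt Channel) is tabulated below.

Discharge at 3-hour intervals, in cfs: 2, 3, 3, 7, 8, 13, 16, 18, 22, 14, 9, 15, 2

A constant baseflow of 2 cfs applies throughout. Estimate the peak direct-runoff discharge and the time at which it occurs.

Q_p = 20.0 cfs at t = 24 h

Subtracting baseflow gives direct-runoff ordinates: 0.0, 1.0, 1.0, 5.0, 6.0, 11.0, 14.0, 16.0, 20.0, 12.0, 7.0, 13.0, 0.0 cfs.
The maximum is 20.0 cfs, occurring at the reading for t = 24 h.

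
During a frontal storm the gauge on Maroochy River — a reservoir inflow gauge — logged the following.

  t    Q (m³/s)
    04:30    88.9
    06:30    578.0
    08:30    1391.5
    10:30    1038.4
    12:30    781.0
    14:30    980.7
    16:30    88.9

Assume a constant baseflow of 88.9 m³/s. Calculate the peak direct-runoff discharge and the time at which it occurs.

Q_p = 1302.6 m³/s at t = 08:30

Subtracting baseflow gives direct-runoff ordinates: 0.0, 489.1, 1302.6, 949.5, 692.1, 891.8, 0.0 m³/s.
The maximum is 1302.6 m³/s, occurring at the reading for t = 08:30.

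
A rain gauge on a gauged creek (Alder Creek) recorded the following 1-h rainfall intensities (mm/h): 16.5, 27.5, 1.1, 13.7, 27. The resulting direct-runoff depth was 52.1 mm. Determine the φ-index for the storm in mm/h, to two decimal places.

Only the 4 blocks with intensity above φ contribute runoff: 16.5, 27.5, 13.7, 27 mm/h.
Σ(I−φ)·Δt = d  ⇒  (16.5+27.5+13.7+27 − 4φ)·1 = 52.1
φ = (84.70 − 52.1/1) / 4 = 8.15 mm/h.

φ ≈ 8.15 mm/h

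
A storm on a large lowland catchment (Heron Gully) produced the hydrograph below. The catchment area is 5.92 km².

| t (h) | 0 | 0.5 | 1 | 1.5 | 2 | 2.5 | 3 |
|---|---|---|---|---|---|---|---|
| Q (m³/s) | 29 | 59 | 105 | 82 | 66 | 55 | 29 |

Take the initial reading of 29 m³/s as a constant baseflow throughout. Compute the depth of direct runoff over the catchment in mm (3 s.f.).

Direct runoff: 0.0, 30.0, 76.0, 53.0, 37.0, 26.0, 0.0 m³/s; ΣQ_DR = 222.0 m³/s.
V = ΣQ_DR · Δt = 222.0 × 1800 s = 3.996 × 10^5 m³.
Over A = 5.92 km², depth = V / A = 67.5 mm.

d ≈ 67.5 mm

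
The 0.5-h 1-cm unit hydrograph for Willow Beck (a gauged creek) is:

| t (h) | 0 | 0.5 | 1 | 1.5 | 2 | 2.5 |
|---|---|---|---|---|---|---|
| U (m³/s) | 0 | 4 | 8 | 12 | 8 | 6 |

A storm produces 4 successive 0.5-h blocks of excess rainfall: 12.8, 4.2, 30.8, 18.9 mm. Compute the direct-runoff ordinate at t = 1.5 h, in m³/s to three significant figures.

Q ≈ 31.0 m³/s

By discrete convolution, Q_j = Σ (P_i / 10 mm) · U_{j−i}.
At t = 1.5 h (j=3): Q = (12.8/10)·12 + (4.2/10)·8 + (30.8/10)·4 + (18.9/10)·0 = 31.0 m³/s.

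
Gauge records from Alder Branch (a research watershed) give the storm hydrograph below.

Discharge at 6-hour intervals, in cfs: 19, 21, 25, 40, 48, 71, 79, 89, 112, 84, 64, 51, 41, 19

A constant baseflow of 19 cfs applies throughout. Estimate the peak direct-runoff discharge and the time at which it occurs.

Q_p = 93.0 cfs at t = 48 h

Subtracting baseflow gives direct-runoff ordinates: 0.0, 2.0, 6.0, 21.0, 29.0, 52.0, 60.0, 70.0, 93.0, 65.0, 45.0, 32.0, 22.0, 0.0 cfs.
The maximum is 93.0 cfs, occurring at the reading for t = 48 h.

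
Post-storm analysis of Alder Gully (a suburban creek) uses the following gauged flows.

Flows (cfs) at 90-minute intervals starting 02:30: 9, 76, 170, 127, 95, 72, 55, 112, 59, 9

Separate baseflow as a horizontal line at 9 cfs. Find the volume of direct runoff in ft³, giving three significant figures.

Direct-runoff ordinates (Q − Q_b): 0.0, 67.0, 161.0, 118.0, 86.0, 63.0, 46.0, 103.0, 50.0, 0.0 cfs.
ΣQ_DR = 694.0 cfs.
With Δt = 1.5 h = 5400 s, V = ΣQ_DR · Δt = 694.0 × 5400 = 3.75 × 10^6 ft³.

V ≈ 3.75 × 10^6 ft³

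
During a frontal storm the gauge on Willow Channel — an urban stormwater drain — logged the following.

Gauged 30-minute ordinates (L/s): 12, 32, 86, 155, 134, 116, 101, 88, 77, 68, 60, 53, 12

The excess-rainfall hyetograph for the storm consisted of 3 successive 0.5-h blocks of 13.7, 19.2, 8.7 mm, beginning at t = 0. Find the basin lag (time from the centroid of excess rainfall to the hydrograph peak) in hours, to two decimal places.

Centroid of excess rainfall: t_c = Σ P_i·t̄_i / ΣP_i = 0.6899 h (block centres at 0.25, 0.75, 1.25 h).
Hydrograph peak occurs at t = 1.5 h, so basin lag t_L = 1.5 − 0.6899 = 0.81 h.

t_L ≈ 0.81 h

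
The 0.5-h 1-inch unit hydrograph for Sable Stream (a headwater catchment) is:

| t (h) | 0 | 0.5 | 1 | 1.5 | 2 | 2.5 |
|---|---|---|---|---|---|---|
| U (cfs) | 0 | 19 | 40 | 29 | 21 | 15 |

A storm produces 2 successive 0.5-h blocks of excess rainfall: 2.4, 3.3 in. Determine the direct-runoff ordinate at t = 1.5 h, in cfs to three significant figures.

Q ≈ 202 cfs

By discrete convolution, Q_j = Σ (P_i / 1 in) · U_{j−i}.
At t = 1.5 h (j=3): Q = (2.4/1)·29 + (3.3/1)·40 = 202 cfs.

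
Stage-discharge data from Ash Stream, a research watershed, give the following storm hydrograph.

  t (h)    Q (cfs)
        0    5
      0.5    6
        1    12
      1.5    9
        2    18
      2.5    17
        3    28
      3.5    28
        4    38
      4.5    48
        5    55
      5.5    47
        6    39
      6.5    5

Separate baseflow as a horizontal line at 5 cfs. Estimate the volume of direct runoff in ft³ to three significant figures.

V ≈ 5.13 × 10^5 ft³

Direct-runoff ordinates (Q − Q_b): 0.0, 1.0, 7.0, 4.0, 13.0, 12.0, 23.0, 23.0, 33.0, 43.0, 50.0, 42.0, 34.0, 0.0 cfs.
ΣQ_DR = 285.0 cfs.
With Δt = 0.5 h = 1800 s, V = ΣQ_DR · Δt = 285.0 × 1800 = 5.13 × 10^5 ft³.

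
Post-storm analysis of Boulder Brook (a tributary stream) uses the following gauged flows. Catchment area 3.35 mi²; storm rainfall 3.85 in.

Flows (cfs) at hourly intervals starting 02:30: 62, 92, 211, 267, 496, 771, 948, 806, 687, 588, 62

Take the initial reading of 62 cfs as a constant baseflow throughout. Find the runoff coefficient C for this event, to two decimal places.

C ≈ 0.52

ΣQ_DR = 4308 cfs; V = ΣQ_DR·Δt = 1.551 × 10^7 ft³.
Runoff depth d = V / A = 1.993 in.
C = d / P = 1.993 / 3.85 = 0.52.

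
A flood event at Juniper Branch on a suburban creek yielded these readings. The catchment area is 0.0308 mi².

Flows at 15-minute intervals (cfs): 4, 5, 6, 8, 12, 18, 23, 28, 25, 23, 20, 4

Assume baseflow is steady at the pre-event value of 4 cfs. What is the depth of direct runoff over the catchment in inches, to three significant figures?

d ≈ 1.61 in

Direct runoff: 0.0, 1.0, 2.0, 4.0, 8.0, 14.0, 19.0, 24.0, 21.0, 19.0, 16.0, 0.0 cfs; ΣQ_DR = 128.0 cfs.
V = ΣQ_DR · Δt = 128.0 × 900 s = 1.152 × 10^5 ft³.
Over A = 0.0308 mi², depth = V / A = 1.61 in.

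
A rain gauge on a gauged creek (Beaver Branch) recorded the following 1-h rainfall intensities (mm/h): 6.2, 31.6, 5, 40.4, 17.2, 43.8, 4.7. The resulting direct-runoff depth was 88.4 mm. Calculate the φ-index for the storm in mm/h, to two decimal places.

φ ≈ 11.15 mm/h

Only the 4 blocks with intensity above φ contribute runoff: 31.6, 40.4, 17.2, 43.8 mm/h.
Σ(I−φ)·Δt = d  ⇒  (31.6+40.4+17.2+43.8 − 4φ)·1 = 88.4
φ = (133.0 − 88.4/1) / 4 = 11.15 mm/h.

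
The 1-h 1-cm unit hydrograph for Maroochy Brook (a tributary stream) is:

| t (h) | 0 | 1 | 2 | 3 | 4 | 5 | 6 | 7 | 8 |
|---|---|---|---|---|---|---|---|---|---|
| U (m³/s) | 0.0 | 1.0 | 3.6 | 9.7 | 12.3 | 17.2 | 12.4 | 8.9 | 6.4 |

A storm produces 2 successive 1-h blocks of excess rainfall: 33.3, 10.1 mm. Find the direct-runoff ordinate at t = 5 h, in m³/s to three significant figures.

By discrete convolution, Q_j = Σ (P_i / 10 mm) · U_{j−i}.
At t = 5 h (j=5): Q = (33.3/10)·17.2 + (10.1/10)·12.3 = 69.7 m³/s.

Q ≈ 69.7 m³/s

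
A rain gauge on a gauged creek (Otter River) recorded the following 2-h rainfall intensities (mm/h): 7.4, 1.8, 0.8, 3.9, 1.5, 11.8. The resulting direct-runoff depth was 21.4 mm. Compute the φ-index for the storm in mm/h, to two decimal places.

Only the 2 blocks with intensity above φ contribute runoff: 7.4, 11.8 mm/h.
Σ(I−φ)·Δt = d  ⇒  (7.4+11.8 − 2φ)·2 = 21.4
φ = (19.20 − 21.4/2) / 2 = 4.25 mm/h.

φ ≈ 4.25 mm/h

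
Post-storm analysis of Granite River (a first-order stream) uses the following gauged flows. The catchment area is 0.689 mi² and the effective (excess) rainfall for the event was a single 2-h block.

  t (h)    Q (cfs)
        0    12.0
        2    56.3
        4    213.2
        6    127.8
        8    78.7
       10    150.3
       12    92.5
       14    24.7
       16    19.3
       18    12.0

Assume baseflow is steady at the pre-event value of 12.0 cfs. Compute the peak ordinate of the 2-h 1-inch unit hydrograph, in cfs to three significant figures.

Direct runoff: 0.0, 44.3, 201.2, 115.8, 66.7, 138.3, 80.5, 12.7, 7.3, 0.0 cfs; ΣQ_DR = 666.8 cfs, peak = 201.2 cfs.
Runoff depth d = ΣQ_DR·Δt / A = 666.8 × 7200 / (0.689 mi²) = 2.999 in.
The 1-inch UH is the DRH scaled by (1 in)/d, so U_p = 201.2 × 1/2.999 = 67.1 cfs.

U_p ≈ 67.1 cfs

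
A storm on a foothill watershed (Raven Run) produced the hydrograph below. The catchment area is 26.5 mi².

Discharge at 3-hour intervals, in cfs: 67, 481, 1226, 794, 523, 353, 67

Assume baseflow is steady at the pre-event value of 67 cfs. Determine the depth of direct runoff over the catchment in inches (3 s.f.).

d ≈ 0.534 in

Direct runoff: 0.0, 414.0, 1159.0, 727.0, 456.0, 286.0, 0.0 cfs; ΣQ_DR = 3042 cfs.
V = ΣQ_DR · Δt = 3042 × 10800 s = 3.285 × 10^7 ft³.
Over A = 26.5 mi², depth = V / A = 0.534 in.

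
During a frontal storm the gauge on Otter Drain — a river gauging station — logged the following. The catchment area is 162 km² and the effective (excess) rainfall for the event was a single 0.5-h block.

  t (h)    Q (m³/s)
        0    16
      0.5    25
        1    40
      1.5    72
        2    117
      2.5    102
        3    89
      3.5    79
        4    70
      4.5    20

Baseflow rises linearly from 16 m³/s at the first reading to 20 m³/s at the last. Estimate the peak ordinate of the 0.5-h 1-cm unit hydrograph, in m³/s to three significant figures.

U_p ≈ 198 m³/s

Direct runoff: 0.00, 8.56, 23.11, 54.67, 99.22, 83.78, 70.33, 59.89, 50.44, 0.00 m³/s; ΣQ_DR = 450.0 m³/s, peak = 99.22 m³/s.
Runoff depth d = ΣQ_DR·Δt / A = 450.0 × 1800 / (162 km²) = 5.000 mm.
The 1-cm UH is the DRH scaled by (10 mm)/d, so U_p = 99.22 × 10/5.000 = 198 m³/s.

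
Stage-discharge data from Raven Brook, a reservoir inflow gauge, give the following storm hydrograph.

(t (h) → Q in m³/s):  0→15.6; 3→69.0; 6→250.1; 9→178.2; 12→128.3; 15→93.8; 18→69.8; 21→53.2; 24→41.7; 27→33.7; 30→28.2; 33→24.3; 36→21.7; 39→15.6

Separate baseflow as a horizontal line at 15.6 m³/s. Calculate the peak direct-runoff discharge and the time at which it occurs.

Q_p = 234.5 m³/s at t = 6 h

Subtracting baseflow gives direct-runoff ordinates: 0.0, 53.4, 234.5, 162.6, 112.7, 78.2, 54.2, 37.6, 26.1, 18.1, 12.6, 8.7, 6.1, 0.0 m³/s.
The maximum is 234.5 m³/s, occurring at the reading for t = 6 h.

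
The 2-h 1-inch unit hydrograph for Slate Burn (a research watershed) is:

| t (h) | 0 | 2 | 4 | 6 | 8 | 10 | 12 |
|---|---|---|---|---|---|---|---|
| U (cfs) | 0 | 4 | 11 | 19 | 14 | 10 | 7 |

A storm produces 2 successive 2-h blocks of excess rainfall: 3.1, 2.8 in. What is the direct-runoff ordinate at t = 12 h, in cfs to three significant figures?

By discrete convolution, Q_j = Σ (P_i / 1 in) · U_{j−i}.
At t = 12 h (j=6): Q = (3.1/1)·7 + (2.8/1)·10 = 49.7 cfs.

Q ≈ 49.7 cfs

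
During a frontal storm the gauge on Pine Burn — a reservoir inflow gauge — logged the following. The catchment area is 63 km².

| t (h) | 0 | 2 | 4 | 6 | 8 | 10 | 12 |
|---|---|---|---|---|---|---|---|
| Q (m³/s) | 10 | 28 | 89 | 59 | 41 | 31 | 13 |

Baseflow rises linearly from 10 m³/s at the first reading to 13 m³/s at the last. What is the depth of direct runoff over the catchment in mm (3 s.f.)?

d ≈ 21.8 mm

Direct runoff: 0.00, 17.50, 78.00, 47.50, 29.00, 18.50, 0.00 m³/s; ΣQ_DR = 190.5 m³/s.
V = ΣQ_DR · Δt = 190.5 × 7200 s = 1.372 × 10^6 m³.
Over A = 63 km², depth = V / A = 21.8 mm.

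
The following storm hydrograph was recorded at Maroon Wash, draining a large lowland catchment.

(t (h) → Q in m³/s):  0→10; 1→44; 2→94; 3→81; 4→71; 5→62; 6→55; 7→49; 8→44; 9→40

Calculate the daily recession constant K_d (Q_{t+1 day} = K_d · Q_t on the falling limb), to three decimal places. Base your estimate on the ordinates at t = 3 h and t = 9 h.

Between t = 3 h and t = 9 h the flow falls from 81 to 40 m³/s over 6×1 h = 6 h.
Per-interval ratio K = (40/81)^(1/6) = 0.8891; K_d = K^(24/1) = 0.059.

K_d ≈ 0.059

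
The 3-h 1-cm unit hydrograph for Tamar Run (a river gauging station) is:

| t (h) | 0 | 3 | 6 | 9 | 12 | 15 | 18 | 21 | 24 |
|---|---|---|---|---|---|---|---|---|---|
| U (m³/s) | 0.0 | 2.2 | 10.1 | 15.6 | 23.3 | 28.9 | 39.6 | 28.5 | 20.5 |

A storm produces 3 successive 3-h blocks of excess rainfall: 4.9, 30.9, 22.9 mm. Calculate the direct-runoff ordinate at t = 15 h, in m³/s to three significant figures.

Q ≈ 122 m³/s

By discrete convolution, Q_j = Σ (P_i / 10 mm) · U_{j−i}.
At t = 15 h (j=5): Q = (4.9/10)·28.9 + (30.9/10)·23.3 + (22.9/10)·15.6 = 122 m³/s.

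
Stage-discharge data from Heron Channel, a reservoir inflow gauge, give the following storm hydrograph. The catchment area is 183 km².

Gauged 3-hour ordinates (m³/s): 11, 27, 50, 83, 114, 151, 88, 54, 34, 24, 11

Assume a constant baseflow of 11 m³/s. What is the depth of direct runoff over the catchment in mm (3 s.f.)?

d ≈ 31.0 mm

Direct runoff: 0.0, 16.0, 39.0, 72.0, 103.0, 140.0, 77.0, 43.0, 23.0, 13.0, 0.0 m³/s; ΣQ_DR = 526.0 m³/s.
V = ΣQ_DR · Δt = 526.0 × 10800 s = 5.681 × 10^6 m³.
Over A = 183 km², depth = V / A = 31.0 mm.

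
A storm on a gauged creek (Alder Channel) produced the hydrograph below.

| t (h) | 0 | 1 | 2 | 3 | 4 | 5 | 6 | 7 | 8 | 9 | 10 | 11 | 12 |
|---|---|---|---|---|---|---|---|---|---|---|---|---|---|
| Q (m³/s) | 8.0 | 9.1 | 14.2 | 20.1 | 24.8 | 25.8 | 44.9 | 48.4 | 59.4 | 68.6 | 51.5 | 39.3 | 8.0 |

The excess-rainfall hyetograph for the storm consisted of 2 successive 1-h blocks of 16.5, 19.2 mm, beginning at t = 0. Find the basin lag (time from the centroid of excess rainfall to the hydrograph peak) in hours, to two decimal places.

t_L ≈ 7.96 h

Centroid of excess rainfall: t_c = Σ P_i·t̄_i / ΣP_i = 1.0378 h (block centres at 0.5, 1.5 h).
Hydrograph peak occurs at t = 9 h, so basin lag t_L = 9 − 1.0378 = 7.96 h.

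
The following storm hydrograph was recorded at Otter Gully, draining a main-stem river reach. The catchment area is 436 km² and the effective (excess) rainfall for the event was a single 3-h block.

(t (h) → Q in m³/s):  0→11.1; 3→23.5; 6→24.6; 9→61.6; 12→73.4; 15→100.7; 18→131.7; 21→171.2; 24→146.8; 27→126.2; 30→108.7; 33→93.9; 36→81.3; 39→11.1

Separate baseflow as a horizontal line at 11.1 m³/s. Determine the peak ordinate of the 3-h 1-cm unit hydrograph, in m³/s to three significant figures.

U_p ≈ 64.0 m³/s

Direct runoff: 0.0, 12.4, 13.5, 50.5, 62.3, 89.6, 120.6, 160.1, 135.7, 115.1, 97.6, 82.8, 70.2, 0.0 m³/s; ΣQ_DR = 1010 m³/s, peak = 160.1 m³/s.
Runoff depth d = ΣQ_DR·Δt / A = 1010 × 10800 / (436 km²) = 25.03 mm.
The 1-cm UH is the DRH scaled by (10 mm)/d, so U_p = 160.1 × 10/25.03 = 64.0 m³/s.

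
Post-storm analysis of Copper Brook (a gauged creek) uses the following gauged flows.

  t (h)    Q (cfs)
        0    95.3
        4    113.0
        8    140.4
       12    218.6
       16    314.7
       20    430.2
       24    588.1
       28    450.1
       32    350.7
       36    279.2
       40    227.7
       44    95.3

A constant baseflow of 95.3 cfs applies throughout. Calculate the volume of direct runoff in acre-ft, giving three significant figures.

Direct-runoff ordinates (Q − Q_b): 0.0, 17.7, 45.1, 123.3, 219.4, 334.9, 492.8, 354.8, 255.4, 183.9, 132.4, 0.0 cfs.
ΣQ_DR = 2160 cfs.
With Δt = 4 h = 14400 s, V = ΣQ_DR · Δt = 2160 × 14400 = 3.11 × 10^7 ft³ = 714 acre-ft.

V ≈ 714 acre-ft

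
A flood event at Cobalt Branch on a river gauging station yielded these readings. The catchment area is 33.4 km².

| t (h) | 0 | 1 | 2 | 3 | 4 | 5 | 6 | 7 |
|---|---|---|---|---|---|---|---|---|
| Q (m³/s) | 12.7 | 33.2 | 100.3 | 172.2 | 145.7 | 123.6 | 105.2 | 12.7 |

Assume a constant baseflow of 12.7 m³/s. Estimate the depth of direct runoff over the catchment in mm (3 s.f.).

d ≈ 65.1 mm

Direct runoff: 0.0, 20.5, 87.6, 159.5, 133.0, 110.9, 92.5, 0.0 m³/s; ΣQ_DR = 604.0 m³/s.
V = ΣQ_DR · Δt = 604.0 × 3600 s = 2.174 × 10^6 m³.
Over A = 33.4 km², depth = V / A = 65.1 mm.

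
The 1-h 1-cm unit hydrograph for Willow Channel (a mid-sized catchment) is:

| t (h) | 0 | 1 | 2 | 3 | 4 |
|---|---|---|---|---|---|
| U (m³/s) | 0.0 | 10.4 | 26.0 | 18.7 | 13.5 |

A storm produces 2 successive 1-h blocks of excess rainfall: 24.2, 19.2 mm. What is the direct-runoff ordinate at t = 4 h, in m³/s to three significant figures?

Q ≈ 68.6 m³/s

By discrete convolution, Q_j = Σ (P_i / 10 mm) · U_{j−i}.
At t = 4 h (j=4): Q = (24.2/10)·13.5 + (19.2/10)·18.7 = 68.6 m³/s.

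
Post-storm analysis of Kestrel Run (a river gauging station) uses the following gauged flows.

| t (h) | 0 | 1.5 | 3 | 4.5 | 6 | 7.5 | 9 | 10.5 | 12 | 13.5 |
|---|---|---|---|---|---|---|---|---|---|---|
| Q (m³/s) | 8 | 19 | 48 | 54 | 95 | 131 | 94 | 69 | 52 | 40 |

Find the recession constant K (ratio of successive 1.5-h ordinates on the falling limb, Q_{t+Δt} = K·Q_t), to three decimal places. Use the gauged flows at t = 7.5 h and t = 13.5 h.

K ≈ 0.743

Using the recession-limb readings at t = 7.5 h and t = 13.5 h: Q falls from 131 to 40 m³/s over 4 intervals.
K = (Q₂/Q₁)^(1/4) = (40/131)^(1/4) = 0.743.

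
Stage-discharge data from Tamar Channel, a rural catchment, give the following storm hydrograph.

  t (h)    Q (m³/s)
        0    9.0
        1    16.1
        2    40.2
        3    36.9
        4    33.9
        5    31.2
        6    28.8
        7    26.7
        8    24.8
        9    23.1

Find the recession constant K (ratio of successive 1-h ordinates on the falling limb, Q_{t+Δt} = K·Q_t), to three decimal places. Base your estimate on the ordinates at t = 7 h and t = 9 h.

K ≈ 0.930

Using the recession-limb readings at t = 7 h and t = 9 h: Q falls from 26.7 to 23.1 m³/s over 2 intervals.
K = (Q₂/Q₁)^(1/2) = (23.1/26.7)^(1/2) = 0.930.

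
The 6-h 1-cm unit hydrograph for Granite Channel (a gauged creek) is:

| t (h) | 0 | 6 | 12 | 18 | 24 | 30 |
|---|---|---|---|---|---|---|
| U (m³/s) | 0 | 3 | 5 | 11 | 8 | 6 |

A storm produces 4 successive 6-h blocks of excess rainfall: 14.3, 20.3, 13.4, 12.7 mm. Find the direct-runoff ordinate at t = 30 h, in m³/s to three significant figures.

Q ≈ 45.9 m³/s

By discrete convolution, Q_j = Σ (P_i / 10 mm) · U_{j−i}.
At t = 30 h (j=5): Q = (14.3/10)·6 + (20.3/10)·8 + (13.4/10)·11 + (12.7/10)·5 = 45.9 m³/s.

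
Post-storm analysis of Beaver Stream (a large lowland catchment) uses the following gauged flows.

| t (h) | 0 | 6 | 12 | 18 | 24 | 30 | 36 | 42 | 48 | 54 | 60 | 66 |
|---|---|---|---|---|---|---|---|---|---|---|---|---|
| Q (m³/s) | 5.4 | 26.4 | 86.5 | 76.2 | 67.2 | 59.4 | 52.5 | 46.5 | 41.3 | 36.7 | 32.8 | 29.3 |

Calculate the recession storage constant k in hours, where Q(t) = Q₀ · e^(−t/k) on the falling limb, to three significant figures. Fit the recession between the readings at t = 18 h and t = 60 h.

On the falling limb, Q drops from 76.2 to 32.8 m³/s between t = 18 h and t = 60 h (Δt = 42 h).
k = −Δt / ln(Q₂/Q₁) = −42 / ln(32.8/76.2) = 49.8 h.

k ≈ 49.8 h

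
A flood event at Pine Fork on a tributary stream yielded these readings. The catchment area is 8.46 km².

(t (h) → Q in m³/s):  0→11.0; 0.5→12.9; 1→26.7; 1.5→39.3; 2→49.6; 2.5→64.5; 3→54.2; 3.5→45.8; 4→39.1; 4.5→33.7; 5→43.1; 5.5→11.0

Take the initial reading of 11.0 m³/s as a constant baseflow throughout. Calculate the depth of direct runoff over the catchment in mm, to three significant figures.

d ≈ 63.6 mm

Direct runoff: 0.0, 1.9, 15.7, 28.3, 38.6, 53.5, 43.2, 34.8, 28.1, 22.7, 32.1, 0.0 m³/s; ΣQ_DR = 298.9 m³/s.
V = ΣQ_DR · Δt = 298.9 × 1800 s = 5.380 × 10^5 m³.
Over A = 8.46 km², depth = V / A = 63.6 mm.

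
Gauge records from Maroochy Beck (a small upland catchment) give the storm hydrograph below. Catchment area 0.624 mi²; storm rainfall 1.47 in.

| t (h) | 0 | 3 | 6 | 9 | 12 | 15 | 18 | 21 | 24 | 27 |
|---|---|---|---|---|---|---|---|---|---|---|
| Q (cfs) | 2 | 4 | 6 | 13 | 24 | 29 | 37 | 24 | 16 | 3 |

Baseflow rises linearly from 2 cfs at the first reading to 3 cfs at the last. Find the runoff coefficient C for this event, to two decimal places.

ΣQ_DR = 133.0 cfs; V = ΣQ_DR·Δt = 1.436 × 10^6 ft³.
Runoff depth d = V / A = 0.9908 in.
C = d / P = 0.9908 / 1.47 = 0.67.

C ≈ 0.67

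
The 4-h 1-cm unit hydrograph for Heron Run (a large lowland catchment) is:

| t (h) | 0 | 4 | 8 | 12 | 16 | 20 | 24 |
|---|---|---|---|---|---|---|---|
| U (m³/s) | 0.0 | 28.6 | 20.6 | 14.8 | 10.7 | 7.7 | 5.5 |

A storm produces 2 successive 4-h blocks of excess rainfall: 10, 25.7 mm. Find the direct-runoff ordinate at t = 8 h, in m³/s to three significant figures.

By discrete convolution, Q_j = Σ (P_i / 10 mm) · U_{j−i}.
At t = 8 h (j=2): Q = (10/10)·20.6 + (25.7/10)·28.6 = 94.1 m³/s.

Q ≈ 94.1 m³/s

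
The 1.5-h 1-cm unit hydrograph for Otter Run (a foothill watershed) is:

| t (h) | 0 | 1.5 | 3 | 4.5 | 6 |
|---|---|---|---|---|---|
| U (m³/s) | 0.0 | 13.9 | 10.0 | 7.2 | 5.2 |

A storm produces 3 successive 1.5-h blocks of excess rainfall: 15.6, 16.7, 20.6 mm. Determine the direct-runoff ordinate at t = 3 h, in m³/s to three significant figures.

By discrete convolution, Q_j = Σ (P_i / 10 mm) · U_{j−i}.
At t = 3 h (j=2): Q = (15.6/10)·10.0 + (16.7/10)·13.9 + (20.6/10)·0.0 = 38.8 m³/s.

Q ≈ 38.8 m³/s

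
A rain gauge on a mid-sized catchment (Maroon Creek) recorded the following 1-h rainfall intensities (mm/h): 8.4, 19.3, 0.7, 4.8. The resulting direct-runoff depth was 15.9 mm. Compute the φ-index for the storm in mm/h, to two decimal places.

φ ≈ 5.90 mm/h

Only the 2 blocks with intensity above φ contribute runoff: 8.4, 19.3 mm/h.
Σ(I−φ)·Δt = d  ⇒  (8.4+19.3 − 2φ)·1 = 15.9
φ = (27.70 − 15.9/1) / 2 = 5.90 mm/h.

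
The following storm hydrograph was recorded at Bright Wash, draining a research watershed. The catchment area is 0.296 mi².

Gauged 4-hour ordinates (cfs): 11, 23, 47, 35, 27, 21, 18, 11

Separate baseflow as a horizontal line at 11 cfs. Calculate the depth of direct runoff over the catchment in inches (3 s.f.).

d ≈ 2.20 in

Direct runoff: 0.0, 12.0, 36.0, 24.0, 16.0, 10.0, 7.0, 0.0 cfs; ΣQ_DR = 105.0 cfs.
V = ΣQ_DR · Δt = 105.0 × 14400 s = 1.512 × 10^6 ft³.
Over A = 0.296 mi², depth = V / A = 2.20 in.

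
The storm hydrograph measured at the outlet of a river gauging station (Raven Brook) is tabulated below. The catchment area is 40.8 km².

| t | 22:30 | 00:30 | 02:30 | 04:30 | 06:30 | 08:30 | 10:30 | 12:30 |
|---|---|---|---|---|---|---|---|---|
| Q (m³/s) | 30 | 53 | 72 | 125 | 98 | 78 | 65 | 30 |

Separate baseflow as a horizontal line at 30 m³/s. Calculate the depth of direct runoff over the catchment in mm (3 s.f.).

Direct runoff: 0.0, 23.0, 42.0, 95.0, 68.0, 48.0, 35.0, 0.0 m³/s; ΣQ_DR = 311.0 m³/s.
V = ΣQ_DR · Δt = 311.0 × 7200 s = 2.239 × 10^6 m³.
Over A = 40.8 km², depth = V / A = 54.9 mm.

d ≈ 54.9 mm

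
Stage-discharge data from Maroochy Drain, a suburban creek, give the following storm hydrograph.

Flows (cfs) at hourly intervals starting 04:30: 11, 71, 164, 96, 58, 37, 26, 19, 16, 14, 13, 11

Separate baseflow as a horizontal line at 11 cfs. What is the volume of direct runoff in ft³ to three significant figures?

Direct-runoff ordinates (Q − Q_b): 0.0, 60.0, 153.0, 85.0, 47.0, 26.0, 15.0, 8.0, 5.0, 3.0, 2.0, 0.0 cfs.
ΣQ_DR = 404.0 cfs.
With Δt = 1 h = 3600 s, V = ΣQ_DR · Δt = 404.0 × 3600 = 1.45 × 10^6 ft³.

V ≈ 1.45 × 10^6 ft³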